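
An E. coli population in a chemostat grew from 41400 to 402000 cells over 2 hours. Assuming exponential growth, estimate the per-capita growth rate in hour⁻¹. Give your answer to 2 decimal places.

From N(t) = N₀·e^(rt): e^(r·2) = 402000/41400 = 9.7101.
r·2 = ln(9.7101) = 2.2732, so r = 2.2732/2 = 1.1366.

1.14 per hour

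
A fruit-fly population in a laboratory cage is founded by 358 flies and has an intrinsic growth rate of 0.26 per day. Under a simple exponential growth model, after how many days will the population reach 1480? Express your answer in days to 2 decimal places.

Set N₀·e^(rt) = 1480: e^(0.26·t) = 1480/358 = 4.1341.
0.26·t = ln(4.1341) = 1.4193, so t = 1.4193/0.26 = 5.4587.

5.46 days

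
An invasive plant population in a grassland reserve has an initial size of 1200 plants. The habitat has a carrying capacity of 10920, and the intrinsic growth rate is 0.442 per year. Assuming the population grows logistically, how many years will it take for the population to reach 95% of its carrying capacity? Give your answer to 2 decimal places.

A = (K − N₀)/N₀ = (10920 − 1200)/1200 = 8.1.
Solve 10920/(1 + 8.1·e^(−0.442t)) = 10374: 1 + 8.1·e^(−0.442t) = 1.0526, so e^(−0.442t) = 0.00649773.
−0.442·t = ln(0.00649773) = -5.0363, so t = 5.0363/0.442 = 11.394.

11.39 years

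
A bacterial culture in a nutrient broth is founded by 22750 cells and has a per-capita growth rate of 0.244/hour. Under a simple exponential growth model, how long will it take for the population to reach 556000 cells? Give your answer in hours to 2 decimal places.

13.10 hours

Set N₀·e^(rt) = 556000: e^(0.244·t) = 556000/22750 = 24.44.
0.244·t = ln(24.44) = 3.1962, so t = 3.1962/0.244 = 13.099.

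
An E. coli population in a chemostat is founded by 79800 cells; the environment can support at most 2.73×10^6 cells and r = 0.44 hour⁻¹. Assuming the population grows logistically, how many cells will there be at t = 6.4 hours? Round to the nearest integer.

A = (K − N₀)/N₀ = (2.73×10^6 − 79800)/79800 = 33.211.
N(t) = K/(1 + A·e^(−rt)) = 2.73×10^6/(1 + 33.211×e^(−0.44×6.4)).
e^(−2.816) = 0.059845; denominator = 1 + 33.211×0.059845 = 2.9875.
N = 2.73×10^6/2.9875 = 913814.

913814 cells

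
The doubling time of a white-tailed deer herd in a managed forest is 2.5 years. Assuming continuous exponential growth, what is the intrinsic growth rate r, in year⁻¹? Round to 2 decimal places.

0.28 per year

r = ln(2)/t_d = 0.6931/2.5 = 0.27726.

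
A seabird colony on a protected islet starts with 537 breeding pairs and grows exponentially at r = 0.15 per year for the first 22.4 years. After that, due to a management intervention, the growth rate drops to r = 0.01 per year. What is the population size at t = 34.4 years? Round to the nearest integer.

17431 breeding pairs

Phase 1: N(22.4) = 537·e^(0.15×22.4) = 537·e^3.36 = 15459.8.
Phase 2 runs for 34.4 − 22.4 = 12 years at r = 0.01.
N(34.4) = 15459.8·e^(0.01×12) = 15459.8·e^0.12 = 17430.9.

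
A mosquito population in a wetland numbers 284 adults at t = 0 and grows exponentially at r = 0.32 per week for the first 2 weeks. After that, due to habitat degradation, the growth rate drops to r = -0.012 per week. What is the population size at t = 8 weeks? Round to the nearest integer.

Phase 1: N(2) = 284·e^(0.32×2) = 284·e^0.64 = 538.601.
Phase 2 runs for 8 − 2 = 6 weeks at r = -0.012.
N(8) = 538.601·e^(-0.012×6) = 538.601·e^-0.072 = 501.184.

501 adults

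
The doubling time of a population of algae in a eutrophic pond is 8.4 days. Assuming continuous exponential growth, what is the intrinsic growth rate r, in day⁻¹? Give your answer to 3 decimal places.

0.083 per day

r = ln(2)/t_d = 0.6931/8.4 = 0.082518.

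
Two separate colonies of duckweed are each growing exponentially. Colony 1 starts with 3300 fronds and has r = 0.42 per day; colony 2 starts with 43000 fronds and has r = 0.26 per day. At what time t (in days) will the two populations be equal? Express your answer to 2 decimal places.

16.05 days

Set 3300·e^(0.42t) = 43000·e^(0.26t).
e^((0.42 − 0.26)t) = 43000/3300 → e^(0.16·t) = 13.03.
0.16·t = ln(13.03) = 2.5673, so t = 2.5673/0.16 = 16.045.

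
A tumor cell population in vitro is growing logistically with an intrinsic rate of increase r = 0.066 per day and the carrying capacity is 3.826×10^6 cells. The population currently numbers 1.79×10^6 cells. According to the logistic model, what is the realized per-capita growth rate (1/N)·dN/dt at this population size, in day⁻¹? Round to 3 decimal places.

(1/N)·dN/dt = r(1 − N/K) = 0.066 × (1 − 1.79×10^6/3.826×10^6).
= 0.066 × 0.53215 = 0.035122.

0.035 per day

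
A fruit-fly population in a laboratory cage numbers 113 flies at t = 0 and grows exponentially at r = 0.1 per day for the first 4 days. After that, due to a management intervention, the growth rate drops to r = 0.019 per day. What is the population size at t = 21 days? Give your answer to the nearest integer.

233 flies

Phase 1: N(4) = 113·e^(0.1×4) = 113·e^0.4 = 168.576.
Phase 2 runs for 21 − 4 = 17 days at r = 0.019.
N(21) = 168.576·e^(0.019×17) = 168.576·e^0.323 = 232.848.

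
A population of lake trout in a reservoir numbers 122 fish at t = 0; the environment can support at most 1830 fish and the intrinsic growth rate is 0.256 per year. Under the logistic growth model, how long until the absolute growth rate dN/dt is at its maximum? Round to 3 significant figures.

10.3 years

Logistic growth is fastest at N = K/2 = 915.
A = (K − N₀)/N₀ = 14. Set K/(1 + A·e^(−rt)) = K/2 → A·e^(−rt) = 1.
e^(−0.256t) = 1/14 = 0.0714286, so t = ln(14)/0.256 = 2.6391/0.256 = 10.309.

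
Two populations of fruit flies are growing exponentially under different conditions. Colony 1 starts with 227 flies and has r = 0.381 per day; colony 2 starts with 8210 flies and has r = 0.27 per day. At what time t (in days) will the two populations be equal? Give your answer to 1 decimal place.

Set 227·e^(0.381t) = 8210·e^(0.27t).
e^((0.381 − 0.27)t) = 8210/227 → e^(0.111·t) = 36.167.
0.111·t = ln(36.167) = 3.5882, so t = 3.5882/0.111 = 32.326.

32.3 days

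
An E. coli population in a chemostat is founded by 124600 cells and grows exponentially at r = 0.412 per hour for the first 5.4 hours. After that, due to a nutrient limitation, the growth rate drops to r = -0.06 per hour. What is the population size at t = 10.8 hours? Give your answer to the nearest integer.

Phase 1: N(5.4) = 124600·e^(0.412×5.4) = 124600·e^2.225 = 1.152753×10^6.
Phase 2 runs for 10.8 − 5.4 = 5.4 hours at r = -0.06.
N(10.8) = 1.152753×10^6·e^(-0.06×5.4) = 1.152753×10^6·e^-0.324 = 833729.

833729 cells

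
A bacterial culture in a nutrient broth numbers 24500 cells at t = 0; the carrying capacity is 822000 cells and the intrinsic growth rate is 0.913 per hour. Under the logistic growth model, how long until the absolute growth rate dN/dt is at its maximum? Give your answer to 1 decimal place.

Logistic growth is fastest at N = K/2 = 411000.
A = (K − N₀)/N₀ = 32.551. Set K/(1 + A·e^(−rt)) = K/2 → A·e^(−rt) = 1.
e^(−0.913t) = 1/32.551 = 0.030721, so t = ln(32.551)/0.913 = 3.4828/0.913 = 3.8147.

3.8 hours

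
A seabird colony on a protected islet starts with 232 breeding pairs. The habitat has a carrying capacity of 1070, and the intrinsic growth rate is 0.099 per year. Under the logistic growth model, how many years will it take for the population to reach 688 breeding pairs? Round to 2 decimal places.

A = (K − N₀)/N₀ = (1070 − 232)/232 = 3.6121.
Solve 1070/(1 + 3.6121·e^(−0.099t)) = 688: 1 + 3.6121·e^(−0.099t) = 1.5552, so e^(−0.099t) = 0.153716.
−0.099·t = ln(0.153716) = -1.8726, so t = 1.8726/0.099 = 18.916.

18.92 years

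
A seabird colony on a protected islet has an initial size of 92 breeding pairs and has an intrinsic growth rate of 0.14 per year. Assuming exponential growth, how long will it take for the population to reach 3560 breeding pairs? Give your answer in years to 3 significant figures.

Set N₀·e^(rt) = 3560: e^(0.14·t) = 3560/92 = 38.696.
0.14·t = ln(38.696) = 3.6557, so t = 3.6557/0.14 = 26.112.

26.1 years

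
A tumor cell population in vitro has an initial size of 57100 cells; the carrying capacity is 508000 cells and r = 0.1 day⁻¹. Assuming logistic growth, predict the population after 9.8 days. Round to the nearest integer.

128163 cells

A = (K − N₀)/N₀ = (508000 − 57100)/57100 = 7.8967.
N(t) = K/(1 + A·e^(−rt)) = 508000/(1 + 7.8967×e^(−0.1×9.8)).
e^(−0.98) = 0.37531; denominator = 1 + 7.8967×0.37531 = 3.9637.
N = 508000/3.9637 = 128163.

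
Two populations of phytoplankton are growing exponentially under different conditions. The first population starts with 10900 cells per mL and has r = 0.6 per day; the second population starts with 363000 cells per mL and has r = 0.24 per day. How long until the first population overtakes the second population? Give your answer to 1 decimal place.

Set 10900·e^(0.6t) = 363000·e^(0.24t).
e^((0.6 − 0.24)t) = 363000/10900 → e^(0.36·t) = 33.303.
0.36·t = ln(33.303) = 3.5056, so t = 3.5056/0.36 = 9.7379.

9.7 days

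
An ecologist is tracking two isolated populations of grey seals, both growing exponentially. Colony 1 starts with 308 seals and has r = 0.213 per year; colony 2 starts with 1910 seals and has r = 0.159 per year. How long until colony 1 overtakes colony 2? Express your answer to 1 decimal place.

Set 308·e^(0.213t) = 1910·e^(0.159t).
e^((0.213 − 0.159)t) = 1910/308 → e^(0.054·t) = 6.2013.
0.054·t = ln(6.2013) = 1.8248, so t = 1.8248/0.054 = 33.792.

33.8 years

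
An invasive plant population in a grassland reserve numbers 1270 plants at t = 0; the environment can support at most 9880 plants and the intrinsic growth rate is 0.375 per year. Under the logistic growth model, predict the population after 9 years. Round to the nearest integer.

8020 plants

A = (K − N₀)/N₀ = (9880 − 1270)/1270 = 6.7795.
N(t) = K/(1 + A·e^(−rt)) = 9880/(1 + 6.7795×e^(−0.375×9)).
e^(−3.375) = 0.034218; denominator = 1 + 6.7795×0.034218 = 1.232.
N = 9880/1.232 = 8019.59.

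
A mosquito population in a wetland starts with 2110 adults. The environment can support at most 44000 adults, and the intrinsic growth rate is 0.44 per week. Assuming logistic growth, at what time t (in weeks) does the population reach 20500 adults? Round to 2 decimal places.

A = (K − N₀)/N₀ = (44000 − 2110)/2110 = 19.853.
Solve 44000/(1 + 19.853·e^(−0.44t)) = 20500: 1 + 19.853·e^(−0.44t) = 2.1463, so e^(−0.44t) = 0.0577412.
−0.44·t = ln(0.0577412) = -2.8518, so t = 2.8518/0.44 = 6.4813.

6.48 weeks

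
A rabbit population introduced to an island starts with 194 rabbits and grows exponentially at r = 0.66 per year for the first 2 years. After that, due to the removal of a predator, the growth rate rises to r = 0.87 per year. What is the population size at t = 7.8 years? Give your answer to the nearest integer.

Phase 1: N(2) = 194·e^(0.66×2) = 194·e^1.32 = 726.224.
Phase 2 runs for 7.8 − 2 = 5.8 years at r = 0.87.
N(7.8) = 726.224·e^(0.87×5.8) = 726.224·e^5.046 = 112855.

112855 rabbits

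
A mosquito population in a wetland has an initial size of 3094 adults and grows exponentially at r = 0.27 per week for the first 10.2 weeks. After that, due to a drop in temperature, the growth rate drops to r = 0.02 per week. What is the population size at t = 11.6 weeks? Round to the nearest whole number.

49972 adults

Phase 1: N(10.2) = 3094·e^(0.27×10.2) = 3094·e^2.754 = 48592.3.
Phase 2 runs for 11.6 − 10.2 = 1.4 weeks at r = 0.02.
N(11.6) = 48592.3·e^(0.02×1.4) = 48592.3·e^0.028 = 49972.1.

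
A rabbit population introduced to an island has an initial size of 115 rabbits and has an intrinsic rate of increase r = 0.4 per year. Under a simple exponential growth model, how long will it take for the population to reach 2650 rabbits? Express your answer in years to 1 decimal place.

Set N₀·e^(rt) = 2650: e^(0.4·t) = 2650/115 = 23.043.
0.4·t = ln(23.043) = 3.1374, so t = 3.1374/0.4 = 7.8435.

7.8 years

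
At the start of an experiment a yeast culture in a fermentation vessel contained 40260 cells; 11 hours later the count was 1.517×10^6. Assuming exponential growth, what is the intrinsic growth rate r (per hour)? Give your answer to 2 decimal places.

0.33 per hour

From N(t) = N₀·e^(rt): e^(r·11) = 1.517×10^6/40260 = 37.68.
r·11 = ln(37.68) = 3.6291, so r = 3.6291/11 = 0.32992.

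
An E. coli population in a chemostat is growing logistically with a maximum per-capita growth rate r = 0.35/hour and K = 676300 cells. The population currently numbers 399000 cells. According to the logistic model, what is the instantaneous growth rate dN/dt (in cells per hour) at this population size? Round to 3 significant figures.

dN/dt = rN(1 − N/K) = 0.35 × 399000 × (1 − 399000/676300).
1 − 399000/676300 = 0.41003; dN/dt = 0.35 × 399000 × 0.41003 = 57260.

57300 cells per hour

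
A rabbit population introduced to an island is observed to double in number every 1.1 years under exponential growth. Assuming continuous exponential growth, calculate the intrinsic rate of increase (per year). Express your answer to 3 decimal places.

r = ln(2)/t_d = 0.6931/1.1 = 0.63013.

0.630 per year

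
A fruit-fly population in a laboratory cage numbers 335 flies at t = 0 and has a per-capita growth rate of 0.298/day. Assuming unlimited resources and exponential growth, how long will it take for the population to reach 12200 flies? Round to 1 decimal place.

12.1 days

Set N₀·e^(rt) = 12200: e^(0.298·t) = 12200/335 = 36.418.
0.298·t = ln(36.418) = 3.5951, so t = 3.5951/0.298 = 12.064.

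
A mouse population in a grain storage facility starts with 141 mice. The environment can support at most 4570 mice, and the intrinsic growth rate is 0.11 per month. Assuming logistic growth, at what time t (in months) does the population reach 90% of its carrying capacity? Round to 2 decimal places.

A = (K − N₀)/N₀ = (4570 − 141)/141 = 31.411.
Solve 4570/(1 + 31.411·e^(−0.11t)) = 4113: 1 + 31.411·e^(−0.11t) = 1.1111, so e^(−0.11t) = 0.00353729.
−0.11·t = ln(0.00353729) = -5.6444, so t = 5.6444/0.11 = 51.313.

51.31 months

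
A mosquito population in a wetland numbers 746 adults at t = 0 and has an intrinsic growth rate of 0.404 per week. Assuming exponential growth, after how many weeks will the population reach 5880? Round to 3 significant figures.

5.11 weeks

Set N₀·e^(rt) = 5880: e^(0.404·t) = 5880/746 = 7.882.
0.404·t = ln(7.882) = 2.0646, so t = 2.0646/0.404 = 5.1104.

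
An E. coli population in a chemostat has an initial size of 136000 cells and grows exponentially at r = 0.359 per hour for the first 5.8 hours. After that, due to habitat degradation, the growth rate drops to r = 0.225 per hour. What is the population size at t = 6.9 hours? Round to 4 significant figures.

Phase 1: N(5.8) = 136000·e^(0.359×5.8) = 136000·e^2.082 = 1.091005×10^6.
Phase 2 runs for 6.9 − 5.8 = 1.1 hours at r = 0.225.
N(6.9) = 1.091005×10^6·e^(0.225×1.1) = 1.091005×10^6·e^0.2475 = 1.397381×10^6.

1397000 cells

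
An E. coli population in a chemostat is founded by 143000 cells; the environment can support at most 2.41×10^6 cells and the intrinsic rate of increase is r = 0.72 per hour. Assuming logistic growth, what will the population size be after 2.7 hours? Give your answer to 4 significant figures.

737200 cells

A = (K − N₀)/N₀ = (2.41×10^6 − 143000)/143000 = 15.853.
N(t) = K/(1 + A·e^(−rt)) = 2.41×10^6/(1 + 15.853×e^(−0.72×2.7)).
e^(−1.944) = 0.14313; denominator = 1 + 15.853×0.14313 = 3.2691.
N = 2.41×10^6/3.2691 = 737214.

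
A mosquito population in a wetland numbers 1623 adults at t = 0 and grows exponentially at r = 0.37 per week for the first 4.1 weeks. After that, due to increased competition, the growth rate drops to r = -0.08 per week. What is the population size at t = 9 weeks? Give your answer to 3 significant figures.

Phase 1: N(4.1) = 1623·e^(0.37×4.1) = 1623·e^1.517 = 7398.49.
Phase 2 runs for 9 − 4.1 = 4.9 weeks at r = -0.08.
N(9) = 7398.49·e^(-0.08×4.9) = 7398.49·e^-0.392 = 4999.19.

5000 adults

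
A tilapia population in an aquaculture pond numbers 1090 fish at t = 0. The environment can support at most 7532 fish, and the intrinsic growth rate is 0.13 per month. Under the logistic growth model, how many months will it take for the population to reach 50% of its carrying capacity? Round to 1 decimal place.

A = (K − N₀)/N₀ = (7532 − 1090)/1090 = 5.9101.
Solve 7532/(1 + 5.9101·e^(−0.13t)) = 3766: 1 + 5.9101·e^(−0.13t) = 2, so e^(−0.13t) = 0.169202.
−0.13·t = ln(0.169202) = -1.7767, so t = 1.7767/0.13 = 13.667.

13.7 months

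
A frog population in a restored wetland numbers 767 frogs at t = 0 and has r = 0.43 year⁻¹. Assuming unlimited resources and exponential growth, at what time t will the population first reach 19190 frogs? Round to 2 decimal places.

7.49 years

Set N₀·e^(rt) = 19190: e^(0.43·t) = 19190/767 = 25.02.
0.43·t = ln(25.02) = 3.2197, so t = 3.2197/0.43 = 7.4876.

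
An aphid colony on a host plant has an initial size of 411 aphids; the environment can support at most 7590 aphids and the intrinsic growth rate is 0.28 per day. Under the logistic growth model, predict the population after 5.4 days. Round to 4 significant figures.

A = (K − N₀)/N₀ = (7590 − 411)/411 = 17.467.
N(t) = K/(1 + A·e^(−rt)) = 7590/(1 + 17.467×e^(−0.28×5.4)).
e^(−1.512) = 0.22047; denominator = 1 + 17.467×0.22047 = 4.851.
N = 7590/4.851 = 1564.64.

1565 aphids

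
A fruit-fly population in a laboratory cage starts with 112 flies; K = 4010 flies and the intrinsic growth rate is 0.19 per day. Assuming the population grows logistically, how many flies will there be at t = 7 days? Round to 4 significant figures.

A = (K − N₀)/N₀ = (4010 − 112)/112 = 34.804.
N(t) = K/(1 + A·e^(−rt)) = 4010/(1 + 34.804×e^(−0.19×7)).
e^(−1.33) = 0.26448; denominator = 1 + 34.804×0.26448 = 10.205.
N = 4010/10.205 = 392.954.

393.0 flies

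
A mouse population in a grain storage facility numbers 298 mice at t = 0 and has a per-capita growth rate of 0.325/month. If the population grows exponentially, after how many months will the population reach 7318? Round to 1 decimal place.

Set N₀·e^(rt) = 7318: e^(0.325·t) = 7318/298 = 24.557.
0.325·t = ln(24.557) = 3.201, so t = 3.201/0.325 = 9.8492.

9.8 months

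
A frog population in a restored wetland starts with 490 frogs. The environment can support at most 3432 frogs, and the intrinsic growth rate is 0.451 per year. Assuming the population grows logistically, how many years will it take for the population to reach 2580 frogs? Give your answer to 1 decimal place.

A = (K − N₀)/N₀ = (3432 − 490)/490 = 6.0041.
Solve 3432/(1 + 6.0041·e^(−0.451t)) = 2580: 1 + 6.0041·e^(−0.451t) = 1.3302, so e^(−0.451t) = 0.0550013.
−0.451·t = ln(0.0550013) = -2.9004, so t = 2.9004/0.451 = 6.431.

6.4 years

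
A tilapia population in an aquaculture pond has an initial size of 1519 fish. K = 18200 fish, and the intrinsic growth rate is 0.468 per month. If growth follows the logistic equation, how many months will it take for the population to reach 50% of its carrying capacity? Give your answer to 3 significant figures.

5.12 months

A = (K − N₀)/N₀ = (18200 − 1519)/1519 = 10.982.
Solve 18200/(1 + 10.982·e^(−0.468t)) = 9100: 1 + 10.982·e^(−0.468t) = 2, so e^(−0.468t) = 0.0910617.
−0.468·t = ln(0.0910617) = -2.3962, so t = 2.3962/0.468 = 5.1201.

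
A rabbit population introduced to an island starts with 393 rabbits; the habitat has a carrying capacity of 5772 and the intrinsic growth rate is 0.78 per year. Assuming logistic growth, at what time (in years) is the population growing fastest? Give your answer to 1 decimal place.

Logistic growth is fastest at N = K/2 = 2886.
A = (K − N₀)/N₀ = 13.687. Set K/(1 + A·e^(−rt)) = K/2 → A·e^(−rt) = 1.
e^(−0.78t) = 1/13.687 = 0.0730619, so t = ln(13.687)/0.78 = 2.6164/0.78 = 3.3544.

3.4 years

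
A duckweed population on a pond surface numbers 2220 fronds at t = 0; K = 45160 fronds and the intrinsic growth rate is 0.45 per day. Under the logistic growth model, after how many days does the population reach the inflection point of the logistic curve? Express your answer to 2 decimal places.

Logistic growth is fastest at N = K/2 = 22580.
A = (K − N₀)/N₀ = 19.342. Set K/(1 + A·e^(−rt)) = K/2 → A·e^(−rt) = 1.
e^(−0.45t) = 1/19.342 = 0.0517, so t = ln(19.342)/0.45 = 2.9623/0.45 = 6.5829.

6.58 days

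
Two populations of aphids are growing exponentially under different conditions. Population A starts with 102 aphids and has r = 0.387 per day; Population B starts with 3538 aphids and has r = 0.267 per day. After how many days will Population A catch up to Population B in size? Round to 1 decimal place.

Set 102·e^(0.387t) = 3538·e^(0.267t).
e^((0.387 − 0.267)t) = 3538/102 → e^(0.12·t) = 34.686.
0.12·t = ln(34.686) = 3.5463, so t = 3.5463/0.12 = 29.553.

29.6 days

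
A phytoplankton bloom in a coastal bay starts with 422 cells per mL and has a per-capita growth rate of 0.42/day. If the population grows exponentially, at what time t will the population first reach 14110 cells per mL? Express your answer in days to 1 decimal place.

8.4 days

Set N₀·e^(rt) = 14110: e^(0.42·t) = 14110/422 = 33.436.
0.42·t = ln(33.436) = 3.5096, so t = 3.5096/0.42 = 8.3563.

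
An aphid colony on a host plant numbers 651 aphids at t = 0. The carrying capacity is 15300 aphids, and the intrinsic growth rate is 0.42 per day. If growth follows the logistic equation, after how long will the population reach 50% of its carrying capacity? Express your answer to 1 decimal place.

A = (K − N₀)/N₀ = (15300 − 651)/651 = 22.502.
Solve 15300/(1 + 22.502·e^(−0.42t)) = 7650: 1 + 22.502·e^(−0.42t) = 2, so e^(−0.42t) = 0.0444399.
−0.42·t = ln(0.0444399) = -3.1136, so t = 3.1136/0.42 = 7.4134.

7.4 days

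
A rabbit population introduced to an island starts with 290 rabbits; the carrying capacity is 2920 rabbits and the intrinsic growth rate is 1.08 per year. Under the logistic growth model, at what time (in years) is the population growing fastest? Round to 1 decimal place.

Logistic growth is fastest at N = K/2 = 1460.
A = (K − N₀)/N₀ = 9.069. Set K/(1 + A·e^(−rt)) = K/2 → A·e^(−rt) = 1.
e^(−1.08t) = 1/9.069 = 0.110266, so t = ln(9.069)/1.08 = 2.2049/1.08 = 2.0415.

2.0 years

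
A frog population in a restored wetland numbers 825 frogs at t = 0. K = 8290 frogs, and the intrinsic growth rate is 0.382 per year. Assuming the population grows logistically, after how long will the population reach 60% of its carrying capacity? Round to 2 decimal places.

A = (K − N₀)/N₀ = (8290 − 825)/825 = 9.0485.
Solve 8290/(1 + 9.0485·e^(−0.382t)) = 4974: 1 + 9.0485·e^(−0.382t) = 1.6667, so e^(−0.382t) = 0.0736772.
−0.382·t = ln(0.0736772) = -2.6081, so t = 2.6081/0.382 = 6.8274.

6.83 years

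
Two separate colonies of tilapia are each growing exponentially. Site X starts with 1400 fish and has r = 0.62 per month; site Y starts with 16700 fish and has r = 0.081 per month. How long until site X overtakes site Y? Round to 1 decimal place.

Set 1400·e^(0.62t) = 16700·e^(0.081t).
e^((0.62 − 0.081)t) = 16700/1400 → e^(0.539·t) = 11.929.
0.539·t = ln(11.929) = 2.4789, so t = 2.4789/0.539 = 4.5991.

4.6 months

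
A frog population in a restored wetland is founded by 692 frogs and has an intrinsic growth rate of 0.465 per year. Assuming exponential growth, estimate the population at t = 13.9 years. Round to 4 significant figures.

N(t) = N₀·e^(rt) = 692 × e^(0.465×13.9) = 692 × e^6.464.
e^6.464 ≈ 641.3, so N ≈ 692 × 641.3 = 443781.

443800 frogs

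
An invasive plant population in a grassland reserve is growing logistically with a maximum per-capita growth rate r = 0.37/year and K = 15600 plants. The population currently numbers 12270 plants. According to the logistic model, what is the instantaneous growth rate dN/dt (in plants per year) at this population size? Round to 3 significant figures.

dN/dt = rN(1 − N/K) = 0.37 × 12270 × (1 − 12270/15600).
1 − 12270/15600 = 0.21346; dN/dt = 0.37 × 12270 × 0.21346 = 969.09.

969 plants per year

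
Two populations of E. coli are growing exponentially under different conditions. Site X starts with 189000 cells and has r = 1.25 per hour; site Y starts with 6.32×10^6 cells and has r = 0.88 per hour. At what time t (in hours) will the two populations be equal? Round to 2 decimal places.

9.49 hours

Set 189000·e^(1.25t) = 6.32×10^6·e^(0.88t).
e^((1.25 − 0.88)t) = 6.32×10^6/189000 → e^(0.37·t) = 33.439.
0.37·t = ln(33.439) = 3.5097, so t = 3.5097/0.37 = 9.4857.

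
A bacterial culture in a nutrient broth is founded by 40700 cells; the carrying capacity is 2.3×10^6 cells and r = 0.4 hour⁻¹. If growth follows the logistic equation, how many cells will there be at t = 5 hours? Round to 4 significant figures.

A = (K − N₀)/N₀ = (2.3×10^6 − 40700)/40700 = 55.511.
N(t) = K/(1 + A·e^(−rt)) = 2.3×10^6/(1 + 55.511×e^(−0.4×5)).
e^(−2) = 0.13534; denominator = 1 + 55.511×0.13534 = 8.5126.
N = 2.3×10^6/8.5126 = 270188.

270200 cells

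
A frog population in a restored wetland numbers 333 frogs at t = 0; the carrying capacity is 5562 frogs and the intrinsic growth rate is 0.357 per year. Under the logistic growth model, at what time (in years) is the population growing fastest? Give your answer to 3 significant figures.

Logistic growth is fastest at N = K/2 = 2781.
A = (K − N₀)/N₀ = 15.703. Set K/(1 + A·e^(−rt)) = K/2 → A·e^(−rt) = 1.
e^(−0.357t) = 1/15.703 = 0.0636833, so t = ln(15.703)/0.357 = 2.7538/0.357 = 7.7138.

7.71 years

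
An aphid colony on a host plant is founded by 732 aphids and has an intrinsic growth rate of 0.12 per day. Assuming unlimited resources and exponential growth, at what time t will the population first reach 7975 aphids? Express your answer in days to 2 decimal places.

Set N₀·e^(rt) = 7975: e^(0.12·t) = 7975/732 = 10.895.
0.12·t = ln(10.895) = 2.3883, so t = 2.3883/0.12 = 19.902.

19.90 days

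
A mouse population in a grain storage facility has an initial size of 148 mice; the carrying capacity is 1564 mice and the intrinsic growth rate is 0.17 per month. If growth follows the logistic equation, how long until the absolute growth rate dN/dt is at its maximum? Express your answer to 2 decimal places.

Logistic growth is fastest at N = K/2 = 782.
A = (K − N₀)/N₀ = 9.5676. Set K/(1 + A·e^(−rt)) = K/2 → A·e^(−rt) = 1.
e^(−0.17t) = 1/9.5676 = 0.10452, so t = ln(9.5676)/0.17 = 2.2584/0.17 = 13.285.

13.28 months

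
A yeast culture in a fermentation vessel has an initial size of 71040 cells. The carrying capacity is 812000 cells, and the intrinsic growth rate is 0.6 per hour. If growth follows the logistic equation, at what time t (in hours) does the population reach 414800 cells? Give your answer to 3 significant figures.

A = (K − N₀)/N₀ = (812000 − 71040)/71040 = 10.43.
Solve 812000/(1 + 10.43·e^(−0.6t)) = 414800: 1 + 10.43·e^(−0.6t) = 1.9576, so e^(−0.6t) = 0.0918076.
−0.6·t = ln(0.0918076) = -2.3881, so t = 2.3881/0.6 = 3.9801.

3.98 hours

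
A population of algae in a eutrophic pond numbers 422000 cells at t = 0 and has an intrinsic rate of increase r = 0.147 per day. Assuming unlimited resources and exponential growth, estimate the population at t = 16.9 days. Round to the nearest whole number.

N(t) = N₀·e^(rt) = 422000 × e^(0.147×16.9) = 422000 × e^2.484.
e^2.484 ≈ 11.993, so N ≈ 422000 × 11.993 = 5.060929×10^6.

5060929 cells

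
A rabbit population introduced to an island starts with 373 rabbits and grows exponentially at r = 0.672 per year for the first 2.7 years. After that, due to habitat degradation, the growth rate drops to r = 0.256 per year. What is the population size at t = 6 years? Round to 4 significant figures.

Phase 1: N(2.7) = 373·e^(0.672×2.7) = 373·e^1.814 = 2289.25.
Phase 2 runs for 6 − 2.7 = 3.3 years at r = 0.256.
N(6) = 2289.25·e^(0.256×3.3) = 2289.25·e^0.8448 = 5328.25.

5328 rabbits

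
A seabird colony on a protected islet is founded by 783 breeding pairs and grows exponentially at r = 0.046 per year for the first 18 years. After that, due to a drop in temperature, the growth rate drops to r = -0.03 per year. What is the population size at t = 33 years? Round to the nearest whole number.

1143 breeding pairs

Phase 1: N(18) = 783·e^(0.046×18) = 783·e^0.828 = 1792.08.
Phase 2 runs for 33 − 18 = 15 years at r = -0.03.
N(33) = 1792.08·e^(-0.03×15) = 1792.08·e^-0.45 = 1142.68.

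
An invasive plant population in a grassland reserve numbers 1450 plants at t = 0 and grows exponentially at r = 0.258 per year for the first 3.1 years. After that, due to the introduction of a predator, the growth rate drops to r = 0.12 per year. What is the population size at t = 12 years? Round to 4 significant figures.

Phase 1: N(3.1) = 1450·e^(0.258×3.1) = 1450·e^0.7998 = 3226.39.
Phase 2 runs for 12 − 3.1 = 8.9 years at r = 0.12.
N(12) = 3226.39·e^(0.12×8.9) = 3226.39·e^1.068 = 9387.35.

9387 plants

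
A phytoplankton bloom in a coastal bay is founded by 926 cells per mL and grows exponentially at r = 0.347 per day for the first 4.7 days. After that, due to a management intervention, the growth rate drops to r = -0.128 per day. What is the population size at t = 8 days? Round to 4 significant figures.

Phase 1: N(4.7) = 926·e^(0.347×4.7) = 926·e^1.631 = 4730.44.
Phase 2 runs for 8 − 4.7 = 3.3 days at r = -0.128.
N(8) = 4730.44·e^(-0.128×3.3) = 4730.44·e^-0.4224 = 3100.67.

3101 cells per mL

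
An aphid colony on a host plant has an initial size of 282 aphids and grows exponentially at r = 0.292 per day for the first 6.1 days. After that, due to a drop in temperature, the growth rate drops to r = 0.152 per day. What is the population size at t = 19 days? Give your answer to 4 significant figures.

11900 aphids

Phase 1: N(6.1) = 282·e^(0.292×6.1) = 282·e^1.781 = 1674.23.
Phase 2 runs for 19 − 6.1 = 12.9 days at r = 0.152.
N(19) = 1674.23·e^(0.152×12.9) = 1674.23·e^1.961 = 11895.4.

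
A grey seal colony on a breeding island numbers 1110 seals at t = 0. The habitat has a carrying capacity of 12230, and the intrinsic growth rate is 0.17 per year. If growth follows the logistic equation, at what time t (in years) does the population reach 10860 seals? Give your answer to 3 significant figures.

A = (K − N₀)/N₀ = (12230 − 1110)/1110 = 10.018.
Solve 12230/(1 + 10.018·e^(−0.17t)) = 10860: 1 + 10.018·e^(−0.17t) = 1.1262, so e^(−0.17t) = 0.0125924.
−0.17·t = ln(0.0125924) = -4.3747, so t = 4.3747/0.17 = 25.733.

25.7 years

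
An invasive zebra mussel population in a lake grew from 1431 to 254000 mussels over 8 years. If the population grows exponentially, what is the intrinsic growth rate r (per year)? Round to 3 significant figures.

From N(t) = N₀·e^(rt): e^(r·8) = 254000/1431 = 177.5.
r·8 = ln(177.5) = 5.179, so r = 5.179/8 = 0.64737.

0.647 per year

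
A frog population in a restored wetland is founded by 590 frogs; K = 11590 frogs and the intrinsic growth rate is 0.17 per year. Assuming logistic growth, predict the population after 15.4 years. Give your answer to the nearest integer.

4911 frogs

A = (K − N₀)/N₀ = (11590 − 590)/590 = 18.644.
N(t) = K/(1 + A·e^(−rt)) = 11590/(1 + 18.644×e^(−0.17×15.4)).
e^(−2.618) = 0.072949; denominator = 1 + 18.644×0.072949 = 2.3601.
N = 11590/2.3601 = 4910.89.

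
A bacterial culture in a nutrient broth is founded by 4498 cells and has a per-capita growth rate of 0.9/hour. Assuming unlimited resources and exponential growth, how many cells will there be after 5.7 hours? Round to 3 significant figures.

N(t) = N₀·e^(rt) = 4498 × e^(0.9×5.7) = 4498 × e^5.13.
e^5.13 ≈ 169.02, so N ≈ 4498 × 169.02 = 760239.

760000 cells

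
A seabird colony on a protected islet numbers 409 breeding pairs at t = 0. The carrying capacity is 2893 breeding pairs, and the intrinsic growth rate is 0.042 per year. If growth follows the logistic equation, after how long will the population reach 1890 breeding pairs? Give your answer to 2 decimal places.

58.04 years

A = (K − N₀)/N₀ = (2893 − 409)/409 = 6.0733.
Solve 2893/(1 + 6.0733·e^(−0.042t)) = 1890: 1 + 6.0733·e^(−0.042t) = 1.5307, so e^(−0.042t) = 0.0873798.
−0.042·t = ln(0.0873798) = -2.4375, so t = 2.4375/0.042 = 58.036.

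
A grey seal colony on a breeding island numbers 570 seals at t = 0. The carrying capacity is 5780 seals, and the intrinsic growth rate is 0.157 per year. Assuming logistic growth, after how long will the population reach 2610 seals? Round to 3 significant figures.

12.9 years

A = (K − N₀)/N₀ = (5780 − 570)/570 = 9.1404.
Solve 5780/(1 + 9.1404·e^(−0.157t)) = 2610: 1 + 9.1404·e^(−0.157t) = 2.2146, so e^(−0.157t) = 0.132879.
−0.157·t = ln(0.132879) = -2.0183, so t = 2.0183/0.157 = 12.856.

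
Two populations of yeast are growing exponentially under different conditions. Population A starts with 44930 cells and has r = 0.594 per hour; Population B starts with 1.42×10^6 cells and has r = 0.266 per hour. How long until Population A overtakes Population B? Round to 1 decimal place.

10.5 hours

Set 44930·e^(0.594t) = 1.42×10^6·e^(0.266t).
e^((0.594 − 0.266)t) = 1.42×10^6/44930 → e^(0.328·t) = 31.605.
0.328·t = ln(31.605) = 3.4533, so t = 3.4533/0.328 = 10.528.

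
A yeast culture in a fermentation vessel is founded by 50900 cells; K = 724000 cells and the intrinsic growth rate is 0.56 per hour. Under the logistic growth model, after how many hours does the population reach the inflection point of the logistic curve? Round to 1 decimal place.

Logistic growth is fastest at N = K/2 = 362000.
A = (K − N₀)/N₀ = 13.224. Set K/(1 + A·e^(−rt)) = K/2 → A·e^(−rt) = 1.
e^(−0.56t) = 1/13.224 = 0.0756203, so t = ln(13.224)/0.56 = 2.582/0.56 = 4.6108.

4.6 hours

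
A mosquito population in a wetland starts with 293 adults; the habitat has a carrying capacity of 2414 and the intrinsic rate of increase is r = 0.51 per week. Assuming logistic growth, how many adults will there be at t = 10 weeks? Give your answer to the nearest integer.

2312 adults

A = (K − N₀)/N₀ = (2414 − 293)/293 = 7.2389.
N(t) = K/(1 + A·e^(−rt)) = 2414/(1 + 7.2389×e^(−0.51×10)).
e^(−5.1) = 0.0060967; denominator = 1 + 7.2389×0.0060967 = 1.0441.
N = 2414/1.0441 = 2311.96.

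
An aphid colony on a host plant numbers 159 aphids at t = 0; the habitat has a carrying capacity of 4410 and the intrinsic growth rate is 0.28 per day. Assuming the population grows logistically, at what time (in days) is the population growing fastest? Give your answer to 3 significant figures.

Logistic growth is fastest at N = K/2 = 2205.
A = (K − N₀)/N₀ = 26.736. Set K/(1 + A·e^(−rt)) = K/2 → A·e^(−rt) = 1.
e^(−0.28t) = 1/26.736 = 0.037403, so t = ln(26.736)/0.28 = 3.286/0.28 = 11.736.

11.7 days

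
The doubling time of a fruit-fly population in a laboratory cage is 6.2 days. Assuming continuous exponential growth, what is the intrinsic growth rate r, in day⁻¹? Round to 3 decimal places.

r = ln(2)/t_d = 0.6931/6.2 = 0.1118.

0.112 per day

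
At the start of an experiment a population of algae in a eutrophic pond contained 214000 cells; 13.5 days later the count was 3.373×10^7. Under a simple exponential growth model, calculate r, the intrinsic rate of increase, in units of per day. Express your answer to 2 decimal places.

0.37 per day

From N(t) = N₀·e^(rt): e^(r·13.5) = 3.373×10^7/214000 = 157.62.
r·13.5 = ln(157.62) = 5.0602, so r = 5.0602/13.5 = 0.37483.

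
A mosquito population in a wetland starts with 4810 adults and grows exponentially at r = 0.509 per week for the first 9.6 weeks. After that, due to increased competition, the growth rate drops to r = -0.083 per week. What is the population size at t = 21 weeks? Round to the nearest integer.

Phase 1: N(9.6) = 4810·e^(0.509×9.6) = 4810·e^4.886 = 637209.
Phase 2 runs for 21 − 9.6 = 11.4 weeks at r = -0.083.
N(21) = 637209·e^(-0.083×11.4) = 637209·e^-0.9462 = 247373.

247373 adults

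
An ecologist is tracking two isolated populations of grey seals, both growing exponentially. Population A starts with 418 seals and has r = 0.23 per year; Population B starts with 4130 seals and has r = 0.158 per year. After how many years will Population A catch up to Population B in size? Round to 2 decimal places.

31.81 years

Set 418·e^(0.23t) = 4130·e^(0.158t).
e^((0.23 − 0.158)t) = 4130/418 → e^(0.072·t) = 9.8804.
0.072·t = ln(9.8804) = 2.2906, so t = 2.2906/0.072 = 31.813.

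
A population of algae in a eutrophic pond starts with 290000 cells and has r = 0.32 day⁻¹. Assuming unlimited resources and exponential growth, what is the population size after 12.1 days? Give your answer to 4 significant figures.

13930000 cells

N(t) = N₀·e^(rt) = 290000 × e^(0.32×12.1) = 290000 × e^3.872.
e^3.872 ≈ 48.038, so N ≈ 290000 × 48.038 = 1.393113×10^7.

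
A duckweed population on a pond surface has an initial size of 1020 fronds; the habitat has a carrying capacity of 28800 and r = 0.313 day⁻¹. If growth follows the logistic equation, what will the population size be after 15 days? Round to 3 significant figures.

23100 fronds

A = (K − N₀)/N₀ = (28800 − 1020)/1020 = 27.235.
N(t) = K/(1 + A·e^(−rt)) = 28800/(1 + 27.235×e^(−0.313×15)).
e^(−4.695) = 0.0091409; denominator = 1 + 27.235×0.0091409 = 1.249.
N = 28800/1.249 = 23059.3.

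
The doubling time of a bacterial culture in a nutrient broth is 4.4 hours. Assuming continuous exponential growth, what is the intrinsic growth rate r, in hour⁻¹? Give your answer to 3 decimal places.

r = ln(2)/t_d = 0.6931/4.4 = 0.15753.

0.158 per hour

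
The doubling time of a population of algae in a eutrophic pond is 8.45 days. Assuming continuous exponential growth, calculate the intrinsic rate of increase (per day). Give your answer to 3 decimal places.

r = ln(2)/t_d = 0.6931/8.45 = 0.082029.

0.082 per day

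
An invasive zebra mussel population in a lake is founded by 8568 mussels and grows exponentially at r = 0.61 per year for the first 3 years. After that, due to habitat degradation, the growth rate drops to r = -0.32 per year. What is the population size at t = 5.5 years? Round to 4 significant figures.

24000 mussels

Phase 1: N(3) = 8568·e^(0.61×3) = 8568·e^1.83 = 53411.9.
Phase 2 runs for 5.5 − 3 = 2.5 years at r = -0.32.
N(5.5) = 53411.9·e^(-0.32×2.5) = 53411.9·e^-0.8 = 23999.5.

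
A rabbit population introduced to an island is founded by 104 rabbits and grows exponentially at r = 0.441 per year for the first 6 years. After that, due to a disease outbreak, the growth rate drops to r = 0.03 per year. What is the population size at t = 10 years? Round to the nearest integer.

Phase 1: N(6) = 104·e^(0.441×6) = 104·e^2.646 = 1466.14.
Phase 2 runs for 10 − 6 = 4 years at r = 0.03.
N(10) = 1466.14·e^(0.03×4) = 1466.14·e^0.12 = 1653.07.

1653 rabbits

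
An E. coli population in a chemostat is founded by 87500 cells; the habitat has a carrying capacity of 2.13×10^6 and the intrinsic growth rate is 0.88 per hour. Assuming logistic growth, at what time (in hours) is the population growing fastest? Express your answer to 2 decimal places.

Logistic growth is fastest at N = K/2 = 1.065×10^6.
A = (K − N₀)/N₀ = 23.343. Set K/(1 + A·e^(−rt)) = K/2 → A·e^(−rt) = 1.
e^(−0.88t) = 1/23.343 = 0.0428397, so t = ln(23.343)/0.88 = 3.1503/0.88 = 3.5799.

3.58 hours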